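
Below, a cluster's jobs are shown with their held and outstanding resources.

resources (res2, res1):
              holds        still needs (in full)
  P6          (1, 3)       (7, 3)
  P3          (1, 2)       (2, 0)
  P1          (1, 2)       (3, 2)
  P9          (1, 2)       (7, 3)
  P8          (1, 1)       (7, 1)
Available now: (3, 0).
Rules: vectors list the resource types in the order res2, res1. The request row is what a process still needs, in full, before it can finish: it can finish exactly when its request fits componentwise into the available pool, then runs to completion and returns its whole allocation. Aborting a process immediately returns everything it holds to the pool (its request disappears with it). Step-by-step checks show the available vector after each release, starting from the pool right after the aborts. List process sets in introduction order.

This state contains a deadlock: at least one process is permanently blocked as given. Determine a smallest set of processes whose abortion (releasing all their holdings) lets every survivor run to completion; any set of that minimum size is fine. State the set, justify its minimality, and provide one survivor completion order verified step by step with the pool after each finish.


Minimum abort set: P9 and P8.
Key observation: no ordering could ever have run P6 before the abort of P9 and P8; with (2, 3) back in the pool it fits at step 3.
No one abort is enough; case by case: P6 alone leaves P9 blocked (short on res2); P3 alone leaves P6 blocked (short on res2); P1 alone leaves P6 blocked (short on res2); P9 alone leaves P6 blocked (short on res2); P8 alone leaves P6 blocked (short on res2).
One survivor order: P1, P3, P6. Verifying each step (post-abort pool first):
  pool = (5, 3)
  run P1 (needs (3, 2), free (5, 3)); after release of (1, 2) the pool is (6, 5)
  run P3 (needs (2, 0), free (6, 5)); after release of (1, 2) the pool is (7, 7)
  run P6 (needs (7, 3), free (7, 7)); after release of (1, 3) the pool is (8, 10)


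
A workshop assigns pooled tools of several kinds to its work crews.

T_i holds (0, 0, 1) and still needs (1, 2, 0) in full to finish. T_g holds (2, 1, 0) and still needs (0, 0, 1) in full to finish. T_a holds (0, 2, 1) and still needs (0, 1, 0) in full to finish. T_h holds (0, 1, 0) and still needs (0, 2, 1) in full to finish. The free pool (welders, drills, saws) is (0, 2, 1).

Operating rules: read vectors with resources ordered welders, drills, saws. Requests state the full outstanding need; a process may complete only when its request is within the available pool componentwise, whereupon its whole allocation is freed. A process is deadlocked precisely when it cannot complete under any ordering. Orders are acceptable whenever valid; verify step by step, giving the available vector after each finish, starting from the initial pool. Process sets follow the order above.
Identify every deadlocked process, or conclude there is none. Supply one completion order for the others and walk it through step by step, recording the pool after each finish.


Nothing here is deadlocked.
Key observation: T_g fits the free pool immediately, and its release cascades until everyone finishes.
The rest can finish in the order T_g, T_a, T_h, T_i. Step-by-step check:
  pool = (0, 2, 1)
  run T_g (needs (0, 0, 1), free (0, 2, 1)); after release of (2, 1, 0) the pool is (2, 3, 1)
  run T_a (needs (0, 1, 0), free (2, 3, 1)); after release of (0, 2, 1) the pool is (2, 5, 2)
  run T_h (needs (0, 2, 1), free (2, 5, 2)); after release of (0, 1, 0) the pool is (2, 6, 2)
  run T_i (needs (1, 2, 0), free (2, 6, 2)); after release of (0, 0, 1) the pool is (2, 6, 3)


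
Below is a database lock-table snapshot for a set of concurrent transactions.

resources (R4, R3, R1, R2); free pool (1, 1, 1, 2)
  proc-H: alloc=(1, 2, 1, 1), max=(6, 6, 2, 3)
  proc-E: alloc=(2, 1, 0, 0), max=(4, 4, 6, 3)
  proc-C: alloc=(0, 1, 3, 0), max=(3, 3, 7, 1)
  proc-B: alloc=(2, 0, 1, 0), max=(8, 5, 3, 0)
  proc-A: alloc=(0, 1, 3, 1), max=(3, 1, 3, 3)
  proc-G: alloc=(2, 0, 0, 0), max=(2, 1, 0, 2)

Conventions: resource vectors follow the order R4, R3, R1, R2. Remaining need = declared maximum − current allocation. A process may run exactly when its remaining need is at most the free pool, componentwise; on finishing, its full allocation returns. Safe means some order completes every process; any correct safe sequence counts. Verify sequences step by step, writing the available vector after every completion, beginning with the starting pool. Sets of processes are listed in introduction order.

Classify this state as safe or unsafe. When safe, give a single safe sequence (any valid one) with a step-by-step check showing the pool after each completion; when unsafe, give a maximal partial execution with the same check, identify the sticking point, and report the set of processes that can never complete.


SAFE — a valid safe sequence is proc-G, proc-A, proc-C, proc-E, proc-H, proc-B.
Key observation: proc-G marks the first exact bind of the order: its need (0, 1, 0, 2) fits the free (1, 1, 1, 2) with zero slack on a requested resource.
Step-by-step check:
  pool = (1, 1, 1, 2)
  proc-G needs (0, 1, 0, 2) <= (1, 1, 1, 2) -> finishes; pool += (2, 0, 0, 0) = (3, 1, 1, 2)
  proc-A needs (3, 0, 0, 2) <= (3, 1, 1, 2) -> finishes; pool += (0, 1, 3, 1) = (3, 2, 4, 3)
  proc-C needs (3, 2, 4, 1) <= (3, 2, 4, 3) -> finishes; pool += (0, 1, 3, 0) = (3, 3, 7, 3)
  proc-E needs (2, 3, 6, 3) <= (3, 3, 7, 3) -> finishes; pool += (2, 1, 0, 0) = (5, 4, 7, 3)
  proc-H needs (5, 4, 1, 2) <= (5, 4, 7, 3) -> finishes; pool += (1, 2, 1, 1) = (6, 6, 8, 4)
  proc-B needs (6, 5, 2, 0) <= (6, 6, 8, 4) -> finishes; pool += (2, 0, 1, 0) = (8, 6, 9, 4)


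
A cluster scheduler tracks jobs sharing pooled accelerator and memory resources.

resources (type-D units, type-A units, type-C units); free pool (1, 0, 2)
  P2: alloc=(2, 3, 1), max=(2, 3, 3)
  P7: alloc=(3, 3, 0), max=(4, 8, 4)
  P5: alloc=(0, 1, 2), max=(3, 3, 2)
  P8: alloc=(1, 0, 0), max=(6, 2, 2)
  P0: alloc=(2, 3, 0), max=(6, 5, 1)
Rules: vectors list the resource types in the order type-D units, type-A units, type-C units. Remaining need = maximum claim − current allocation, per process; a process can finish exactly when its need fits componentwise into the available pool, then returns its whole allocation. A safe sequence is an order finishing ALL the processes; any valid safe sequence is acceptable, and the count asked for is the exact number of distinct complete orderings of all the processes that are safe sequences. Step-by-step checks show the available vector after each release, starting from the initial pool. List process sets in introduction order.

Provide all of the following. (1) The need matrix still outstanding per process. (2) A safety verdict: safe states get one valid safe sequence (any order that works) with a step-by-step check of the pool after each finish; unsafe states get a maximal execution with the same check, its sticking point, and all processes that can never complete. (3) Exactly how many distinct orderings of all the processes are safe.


(1) Outstanding need per process (order type-D units, type-A units, type-C units):
  P2: (0, 0, 2)
  P7: (1, 5, 4)
  P5: (3, 2, 0)
  P8: (5, 2, 2)
  P0: (4, 2, 1)
(2) The state is UNSAFE.
Key observation: after P2, P5 the pool peaks at (3, 4, 5), and each blocked process is short somewhere: P7 on type-A units; P8 on type-D units; P0 on type-D units.
A maximal execution: P2, P5 — then nothing else fits. Check, step by step:
  pool = (1, 0, 2)
  P2: need (0, 0, 2) fits (1, 0, 2); releases (2, 3, 1), pool now (3, 3, 3)
  P5: need (3, 2, 0) fits (3, 3, 3); releases (0, 1, 2), pool now (3, 4, 5)
  P7 still needs (1, 5, 4) but only (3, 4, 5) is free — short on type-A units
  P8 still needs (5, 2, 2) but only (3, 4, 5) is free — short on type-D units
  P0 still needs (4, 2, 1) but only (3, 4, 5) is free — short on type-D units
Permanently blocked: P7, P8 and P0.
(3) Precisely 0 of the possible complete orderings are safe sequences.


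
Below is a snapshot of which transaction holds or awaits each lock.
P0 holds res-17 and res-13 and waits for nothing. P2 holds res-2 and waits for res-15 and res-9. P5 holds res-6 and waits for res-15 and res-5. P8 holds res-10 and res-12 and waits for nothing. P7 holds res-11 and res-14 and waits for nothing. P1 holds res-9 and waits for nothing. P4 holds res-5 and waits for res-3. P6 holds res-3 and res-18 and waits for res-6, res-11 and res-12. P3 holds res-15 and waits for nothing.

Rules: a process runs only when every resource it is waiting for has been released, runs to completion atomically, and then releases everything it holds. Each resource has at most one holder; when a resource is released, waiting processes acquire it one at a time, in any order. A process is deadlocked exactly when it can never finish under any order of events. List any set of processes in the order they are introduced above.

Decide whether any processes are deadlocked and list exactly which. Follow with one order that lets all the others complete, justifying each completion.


Deadlocked: P5, P4 and P6.
Key observation: the cycle P5 -> P4 -> P6 -> P5 can never break — each member waits on the next; no other process is dragged down with it.
The rest can finish in the order P7, P0, P1, P3, P8, P2.
Verifying each step:
  P7 waits on nothing -> runs at once and releases res-11 and res-14
  P0 waits on nothing -> runs at once and releases res-17 and res-13
  P1 waits on nothing -> runs at once and releases res-9
  P3 waits on nothing -> runs at once and releases res-15
  P8 waits on nothing -> runs at once and releases res-10 and res-12
  P2 waits on res-15 and res-9 — all released -> runs and releases res-2


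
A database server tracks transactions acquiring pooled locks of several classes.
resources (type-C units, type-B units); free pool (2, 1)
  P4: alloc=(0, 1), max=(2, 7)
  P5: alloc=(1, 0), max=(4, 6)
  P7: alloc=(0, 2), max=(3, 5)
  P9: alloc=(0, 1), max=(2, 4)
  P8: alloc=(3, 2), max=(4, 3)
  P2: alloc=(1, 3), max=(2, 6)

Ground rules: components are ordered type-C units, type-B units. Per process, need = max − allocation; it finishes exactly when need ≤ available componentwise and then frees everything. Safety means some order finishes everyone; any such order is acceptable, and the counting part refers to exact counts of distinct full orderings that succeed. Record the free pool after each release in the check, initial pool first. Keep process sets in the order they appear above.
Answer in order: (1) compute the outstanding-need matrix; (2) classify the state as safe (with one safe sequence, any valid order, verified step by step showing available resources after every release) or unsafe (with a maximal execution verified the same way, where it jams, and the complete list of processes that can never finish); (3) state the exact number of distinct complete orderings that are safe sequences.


(1) Outstanding need per process (order type-C units, type-B units):
  P4: (2, 6)
  P5: (3, 6)
  P7: (3, 3)
  P9: (2, 3)
  P8: (1, 1)
  P2: (1, 3)
(2) SAFE. One safe sequence: P8, P2, P4, P9, P5, P7.
Key observation: reading the order forward, P8 is the first process whose need (1, 1) meets the free pool (2, 1) exactly on a resource it requests.
Verifying each step:
  pool = (2, 1)
  P8: need (1, 1) fits (2, 1); releases (3, 2), pool now (5, 3)
  P2: need (1, 3) fits (5, 3); releases (1, 3), pool now (6, 6)
  P4: need (2, 6) fits (6, 6); releases (0, 1), pool now (6, 7)
  P9: need (2, 3) fits (6, 7); releases (0, 1), pool now (6, 8)
  P5: need (3, 6) fits (6, 8); releases (1, 0), pool now (7, 8)
  P7: need (3, 3) fits (7, 8); releases (0, 2), pool now (7, 10)
(3) The exact count: 48 of the possible complete orderings are safe sequences.


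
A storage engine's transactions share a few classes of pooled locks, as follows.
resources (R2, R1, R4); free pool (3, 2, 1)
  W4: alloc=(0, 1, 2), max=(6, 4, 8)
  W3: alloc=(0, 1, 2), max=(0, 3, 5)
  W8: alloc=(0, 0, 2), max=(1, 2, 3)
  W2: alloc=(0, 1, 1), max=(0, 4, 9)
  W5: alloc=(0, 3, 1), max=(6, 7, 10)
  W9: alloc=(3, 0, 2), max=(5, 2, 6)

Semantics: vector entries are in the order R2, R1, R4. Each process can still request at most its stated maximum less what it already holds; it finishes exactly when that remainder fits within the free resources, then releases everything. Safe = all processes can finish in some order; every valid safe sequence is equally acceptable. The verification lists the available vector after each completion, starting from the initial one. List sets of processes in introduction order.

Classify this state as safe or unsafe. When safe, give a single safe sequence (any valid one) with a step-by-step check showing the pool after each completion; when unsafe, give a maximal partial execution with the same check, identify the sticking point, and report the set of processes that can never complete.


SAFE — a valid safe sequence is W8, W3, W9, W4, W2, W5.
Key observation: the order's first zero-slack moment is W8 ((1, 2, 1) needed, (3, 2, 1) free — a requested resource with nothing to spare).
Walking it through:
  pool = (3, 2, 1)
  W8: need (1, 2, 1) fits (3, 2, 1); releases (0, 0, 2), pool now (3, 2, 3)
  W3: need (0, 2, 3) fits (3, 2, 3); releases (0, 1, 2), pool now (3, 3, 5)
  W9: need (2, 2, 4) fits (3, 3, 5); releases (3, 0, 2), pool now (6, 3, 7)
  W4: need (6, 3, 6) fits (6, 3, 7); releases (0, 1, 2), pool now (6, 4, 9)
  W2: need (0, 3, 8) fits (6, 4, 9); releases (0, 1, 1), pool now (6, 5, 10)
  W5: need (6, 4, 9) fits (6, 5, 10); releases (0, 3, 1), pool now (6, 8, 11)


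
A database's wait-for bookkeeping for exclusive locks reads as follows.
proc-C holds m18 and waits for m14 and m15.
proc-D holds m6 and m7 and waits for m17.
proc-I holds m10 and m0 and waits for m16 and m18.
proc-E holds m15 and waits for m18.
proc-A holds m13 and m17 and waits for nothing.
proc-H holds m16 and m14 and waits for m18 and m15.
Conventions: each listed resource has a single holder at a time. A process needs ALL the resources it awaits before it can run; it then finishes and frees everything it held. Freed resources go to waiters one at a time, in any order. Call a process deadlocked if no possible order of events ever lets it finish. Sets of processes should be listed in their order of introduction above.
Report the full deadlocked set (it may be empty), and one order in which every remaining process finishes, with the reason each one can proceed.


Deadlocked: proc-C, proc-I, proc-E and proc-H.
Key observation: proc-C -> proc-E -> proc-C is a circular wait — nothing in it can go first; proc-H is caught in further circular waits and proc-I waits into the deadlock from upstream.
One completion order for the rest: proc-A, proc-D.
Check, step by step:
  run proc-A (it waits on nothing); releases m13 and m17
  proc-D: everything it awaited (m17) is free; runs, freeing m6 and m7


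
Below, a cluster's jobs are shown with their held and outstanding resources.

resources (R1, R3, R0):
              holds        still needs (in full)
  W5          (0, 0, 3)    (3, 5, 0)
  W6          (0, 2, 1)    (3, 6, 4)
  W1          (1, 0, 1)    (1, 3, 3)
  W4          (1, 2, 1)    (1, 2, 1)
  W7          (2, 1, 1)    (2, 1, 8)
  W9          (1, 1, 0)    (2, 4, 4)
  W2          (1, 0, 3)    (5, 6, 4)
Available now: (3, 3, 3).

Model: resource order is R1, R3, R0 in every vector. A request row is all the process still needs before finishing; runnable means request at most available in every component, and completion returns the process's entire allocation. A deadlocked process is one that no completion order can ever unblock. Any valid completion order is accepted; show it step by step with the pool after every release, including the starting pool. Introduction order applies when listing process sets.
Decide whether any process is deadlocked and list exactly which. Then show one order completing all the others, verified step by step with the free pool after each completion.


No process is deadlocked.
Key observation: W4 fits the free pool immediately, and its release cascades until everyone finishes.
One completion order for the rest: W4, W9, W2, W1, W5, W6, W7. Check, step by step:
  pool = (3, 3, 3)
  run W4 (needs (1, 2, 1), free (3, 3, 3)); after release of (1, 2, 1) the pool is (4, 5, 4)
  run W9 (needs (2, 4, 4), free (4, 5, 4)); after release of (1, 1, 0) the pool is (5, 6, 4)
  run W2 (needs (5, 6, 4), free (5, 6, 4)); after release of (1, 0, 3) the pool is (6, 6, 7)
  run W1 (needs (1, 3, 3), free (6, 6, 7)); after release of (1, 0, 1) the pool is (7, 6, 8)
  run W5 (needs (3, 5, 0), free (7, 6, 8)); after release of (0, 0, 3) the pool is (7, 6, 11)
  run W6 (needs (3, 6, 4), free (7, 6, 11)); after release of (0, 2, 1) the pool is (7, 8, 12)
  run W7 (needs (2, 1, 8), free (7, 8, 12)); after release of (2, 1, 1) the pool is (9, 9, 13)


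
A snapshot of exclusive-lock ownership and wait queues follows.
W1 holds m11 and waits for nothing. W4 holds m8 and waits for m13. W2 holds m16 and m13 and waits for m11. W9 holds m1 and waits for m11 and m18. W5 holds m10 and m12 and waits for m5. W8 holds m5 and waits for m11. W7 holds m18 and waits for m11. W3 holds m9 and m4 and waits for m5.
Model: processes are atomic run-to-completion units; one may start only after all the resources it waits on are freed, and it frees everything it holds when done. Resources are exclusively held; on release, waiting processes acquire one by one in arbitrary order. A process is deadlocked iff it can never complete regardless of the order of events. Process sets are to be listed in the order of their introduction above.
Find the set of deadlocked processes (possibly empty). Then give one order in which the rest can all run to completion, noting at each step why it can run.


The deadlocked set is empty.
Key observation: the waits form no ring: some process can always run, and its releases unblock the others one by one.
The rest can finish in the order W1, W8, W2, W7, W3, W5, W4, W9.
Step-by-step check:
  W1 waits on nothing -> runs at once and releases m11
  W8 waits on m11 — all released -> runs and releases m5
  W2 waits on m11 — all released -> runs and releases m16 and m13
  W7 waits on m11 — all released -> runs and releases m18
  W3 waits on m5 — all released -> runs and releases m9 and m4
  W5 waits on m5 — all released -> runs and releases m10 and m12
  W4 waits on m13 — all released -> runs and releases m8
  W9 waits on m11 and m18 — all released -> runs and releases m1


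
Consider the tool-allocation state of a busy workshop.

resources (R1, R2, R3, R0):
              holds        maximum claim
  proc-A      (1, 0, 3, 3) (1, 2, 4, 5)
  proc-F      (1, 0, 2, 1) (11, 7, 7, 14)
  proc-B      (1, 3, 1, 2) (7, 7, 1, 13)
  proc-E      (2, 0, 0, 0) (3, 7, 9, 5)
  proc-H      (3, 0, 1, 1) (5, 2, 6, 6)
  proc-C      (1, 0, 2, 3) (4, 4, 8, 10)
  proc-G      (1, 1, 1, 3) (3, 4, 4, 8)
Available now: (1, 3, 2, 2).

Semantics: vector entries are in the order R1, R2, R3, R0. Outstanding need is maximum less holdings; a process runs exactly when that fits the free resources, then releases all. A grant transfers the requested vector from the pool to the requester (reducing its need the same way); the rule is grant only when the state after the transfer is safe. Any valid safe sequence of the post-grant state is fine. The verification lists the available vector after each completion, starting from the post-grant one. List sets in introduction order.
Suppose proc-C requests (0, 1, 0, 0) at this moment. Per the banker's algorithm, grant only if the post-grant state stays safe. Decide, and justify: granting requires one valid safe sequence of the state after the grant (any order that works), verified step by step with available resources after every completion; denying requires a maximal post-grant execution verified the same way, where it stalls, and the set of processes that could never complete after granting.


DENY — the pretend-granted state is unsafe.
Key observation: R2 is the bottleneck — with proc-A, proc-H done the pool holds (5, 2, 6, 6), short of every remaining need.
After a pretend grant, a maximal execution: proc-A, proc-H — then nothing else fits. Check, step by step:
  pool = (1, 2, 2, 2)
  run proc-A (needs (0, 2, 1, 2), free (1, 2, 2, 2)); after release of (1, 0, 3, 3) the pool is (2, 2, 5, 5)
  run proc-H (needs (2, 2, 5, 5), free (2, 2, 5, 5)); after release of (3, 0, 1, 1) the pool is (5, 2, 6, 6)
  proc-F cannot run: need (10, 7, 5, 13) vs free (5, 2, 6, 6) (insufficient R1, R2 and R0)
  proc-B cannot run: need (6, 4, 0, 11) vs free (5, 2, 6, 6) (insufficient R1, R2 and R0)
  proc-E cannot run: need (1, 7, 9, 5) vs free (5, 2, 6, 6) (insufficient R2 and R3)
  proc-C cannot run: need (3, 3, 6, 7) vs free (5, 2, 6, 6) (insufficient R2 and R0)
  proc-G cannot run: need (2, 3, 3, 5) vs free (5, 2, 6, 6) (insufficient R2)
Processes that could never finish after the grant: proc-F, proc-B, proc-E, proc-C and proc-G.


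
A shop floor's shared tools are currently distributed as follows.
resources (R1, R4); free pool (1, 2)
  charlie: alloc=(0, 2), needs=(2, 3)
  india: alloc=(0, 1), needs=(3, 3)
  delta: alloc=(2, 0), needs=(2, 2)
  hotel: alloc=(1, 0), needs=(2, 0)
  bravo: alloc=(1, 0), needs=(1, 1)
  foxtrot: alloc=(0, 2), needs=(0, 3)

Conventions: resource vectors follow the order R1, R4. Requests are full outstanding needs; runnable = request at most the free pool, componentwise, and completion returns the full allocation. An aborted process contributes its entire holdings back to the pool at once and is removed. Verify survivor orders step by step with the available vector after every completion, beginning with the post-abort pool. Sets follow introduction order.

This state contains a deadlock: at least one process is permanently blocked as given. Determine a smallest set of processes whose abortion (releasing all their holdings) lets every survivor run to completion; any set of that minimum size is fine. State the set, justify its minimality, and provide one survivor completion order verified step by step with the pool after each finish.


Minimum abort set: charlie.
Key observation: the deadlocked foxtrot becomes finishable only because charlie released (0, 2); it completes at step 3 below.
Minimality: the empty abort set fails — the state is deadlocked as it stands.
The survivors complete as bravo, hotel, foxtrot, delta, india. Walking it through (starting from the post-abort pool):
  pool = (1, 4)
  run bravo (needs (1, 1), free (1, 4)); after release of (1, 0) the pool is (2, 4)
  run hotel (needs (2, 0), free (2, 4)); after release of (1, 0) the pool is (3, 4)
  run foxtrot (needs (0, 3), free (3, 4)); after release of (0, 2) the pool is (3, 6)
  run delta (needs (2, 2), free (3, 6)); after release of (2, 0) the pool is (5, 6)
  run india (needs (3, 3), free (5, 6)); after release of (0, 1) the pool is (5, 7)


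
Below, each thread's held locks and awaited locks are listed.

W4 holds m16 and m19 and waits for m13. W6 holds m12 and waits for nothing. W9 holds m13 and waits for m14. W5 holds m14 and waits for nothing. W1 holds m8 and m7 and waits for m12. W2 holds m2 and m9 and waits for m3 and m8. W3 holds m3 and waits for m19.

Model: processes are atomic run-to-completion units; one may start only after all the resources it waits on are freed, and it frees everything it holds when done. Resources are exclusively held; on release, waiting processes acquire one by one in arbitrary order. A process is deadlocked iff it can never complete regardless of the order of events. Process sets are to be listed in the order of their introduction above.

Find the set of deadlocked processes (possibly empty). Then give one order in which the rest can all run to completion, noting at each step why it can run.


Nothing here is deadlocked.
Key observation: the waits form no ring: some process can always run, and its releases unblock the others one by one.
A valid finishing order for the others: W5, W6, W9, W4, W1, W3, W2.
Step-by-step check:
  W5: no waits; runs immediately, freeing m14
  W6: no waits; runs immediately, freeing m12
  run W9 (all its waits — m14 — are resolved); releases m13
  run W4 (all its waits — m13 — are resolved); releases m16 and m19
  run W1 (all its waits — m12 — are resolved); releases m8 and m7
  run W3 (all its waits — m19 — are resolved); releases m3
  run W2 (all its waits — m3 and m8 — are resolved); releases m2 and m9


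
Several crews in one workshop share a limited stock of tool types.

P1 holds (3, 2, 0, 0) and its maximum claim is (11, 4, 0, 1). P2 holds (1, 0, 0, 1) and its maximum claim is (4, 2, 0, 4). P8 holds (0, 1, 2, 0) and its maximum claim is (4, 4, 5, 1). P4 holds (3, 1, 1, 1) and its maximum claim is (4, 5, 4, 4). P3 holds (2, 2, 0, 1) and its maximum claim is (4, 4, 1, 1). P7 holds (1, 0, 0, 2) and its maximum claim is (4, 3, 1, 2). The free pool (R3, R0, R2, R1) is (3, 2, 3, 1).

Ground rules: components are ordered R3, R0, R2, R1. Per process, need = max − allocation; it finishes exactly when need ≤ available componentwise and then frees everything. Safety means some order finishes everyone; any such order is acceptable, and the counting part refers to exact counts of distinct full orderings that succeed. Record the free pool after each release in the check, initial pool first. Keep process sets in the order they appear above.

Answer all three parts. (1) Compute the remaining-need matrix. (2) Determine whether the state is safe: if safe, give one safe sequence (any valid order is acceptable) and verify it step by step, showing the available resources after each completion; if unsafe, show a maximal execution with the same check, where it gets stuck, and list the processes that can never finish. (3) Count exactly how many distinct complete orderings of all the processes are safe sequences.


(1) Need matrix, components ordered R3, R0, R2, R1:
  P1: (8, 2, 0, 1)
  P2: (3, 2, 0, 3)
  P8: (4, 3, 3, 1)
  P4: (1, 4, 3, 3)
  P3: (2, 2, 1, 0)
  P7: (3, 3, 1, 0)
(2) SAFE. One safe sequence: P3, P7, P2, P4, P8, P1.
Key observation: reading the order forward, P3 is the first process whose need (2, 2, 1, 0) meets the free pool (3, 2, 3, 1) exactly on a resource it requests.
Walking it through:
  pool = (3, 2, 3, 1)
  P3 needs (2, 2, 1, 0) <= (3, 2, 3, 1) -> finishes; pool += (2, 2, 0, 1) = (5, 4, 3, 2)
  P7 needs (3, 3, 1, 0) <= (5, 4, 3, 2) -> finishes; pool += (1, 0, 0, 2) = (6, 4, 3, 4)
  P2 needs (3, 2, 0, 3) <= (6, 4, 3, 4) -> finishes; pool += (1, 0, 0, 1) = (7, 4, 3, 5)
  P4 needs (1, 4, 3, 3) <= (7, 4, 3, 5) -> finishes; pool += (3, 1, 1, 1) = (10, 5, 4, 6)
  P8 needs (4, 3, 3, 1) <= (10, 5, 4, 6) -> finishes; pool += (0, 1, 2, 0) = (10, 6, 6, 6)
  P1 needs (8, 2, 0, 1) <= (10, 6, 6, 6) -> finishes; pool += (3, 2, 0, 0) = (13, 8, 6, 6)
(3) Exactly 15 of the possible complete orderings are safe sequences.


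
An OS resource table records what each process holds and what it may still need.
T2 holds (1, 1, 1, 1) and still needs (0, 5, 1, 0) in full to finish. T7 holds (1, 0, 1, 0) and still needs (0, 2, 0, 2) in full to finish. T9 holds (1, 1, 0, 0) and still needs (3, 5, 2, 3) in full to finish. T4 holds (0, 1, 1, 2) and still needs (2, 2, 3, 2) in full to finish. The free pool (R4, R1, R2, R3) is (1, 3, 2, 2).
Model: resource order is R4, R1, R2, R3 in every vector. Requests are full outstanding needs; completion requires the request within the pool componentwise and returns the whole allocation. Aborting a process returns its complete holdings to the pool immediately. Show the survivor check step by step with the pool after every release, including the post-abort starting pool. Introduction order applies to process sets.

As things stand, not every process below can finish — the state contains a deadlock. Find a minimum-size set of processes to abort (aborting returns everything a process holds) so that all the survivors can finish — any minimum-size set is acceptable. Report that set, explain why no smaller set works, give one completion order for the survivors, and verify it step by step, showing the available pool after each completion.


Abort T9.
Key observation: the deadlocked T2 becomes finishable only because T9 released (1, 1, 0, 0); it completes at step 3 below.
Why nothing smaller works: aborting no one leaves the state deadlocked as given.
Survivors finish in the order: T7, T4, T2. Step-by-step check (pool after the aborts first):
  pool = (2, 4, 2, 2)
  run T7 (needs (0, 2, 0, 2), free (2, 4, 2, 2)); after release of (1, 0, 1, 0) the pool is (3, 4, 3, 2)
  run T4 (needs (2, 2, 3, 2), free (3, 4, 3, 2)); after release of (0, 1, 1, 2) the pool is (3, 5, 4, 4)
  run T2 (needs (0, 5, 1, 0), free (3, 5, 4, 4)); after release of (1, 1, 1, 1) the pool is (4, 6, 5, 5)


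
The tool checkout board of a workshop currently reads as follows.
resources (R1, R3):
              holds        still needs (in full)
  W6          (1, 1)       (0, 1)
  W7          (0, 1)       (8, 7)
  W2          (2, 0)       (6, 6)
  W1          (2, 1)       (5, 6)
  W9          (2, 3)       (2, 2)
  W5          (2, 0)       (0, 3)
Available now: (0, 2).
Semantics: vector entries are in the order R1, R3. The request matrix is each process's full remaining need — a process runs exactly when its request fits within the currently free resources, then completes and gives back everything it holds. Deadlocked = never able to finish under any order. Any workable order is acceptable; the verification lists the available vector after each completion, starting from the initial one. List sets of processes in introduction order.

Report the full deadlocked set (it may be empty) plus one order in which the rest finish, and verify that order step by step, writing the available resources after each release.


No process is deadlocked.
Key observation: starting with W6, each completion frees enough for the next — no one is permanently blocked.
The rest can finish in the order W6, W5, W9, W1, W2, W7. Check, step by step:
  pool = (0, 2)
  W6: need (0, 1) fits (0, 2); releases (1, 1), pool now (1, 3)
  W5: need (0, 3) fits (1, 3); releases (2, 0), pool now (3, 3)
  W9: need (2, 2) fits (3, 3); releases (2, 3), pool now (5, 6)
  W1: need (5, 6) fits (5, 6); releases (2, 1), pool now (7, 7)
  W2: need (6, 6) fits (7, 7); releases (2, 0), pool now (9, 7)
  W7: need (8, 7) fits (9, 7); releases (0, 1), pool now (9, 8)


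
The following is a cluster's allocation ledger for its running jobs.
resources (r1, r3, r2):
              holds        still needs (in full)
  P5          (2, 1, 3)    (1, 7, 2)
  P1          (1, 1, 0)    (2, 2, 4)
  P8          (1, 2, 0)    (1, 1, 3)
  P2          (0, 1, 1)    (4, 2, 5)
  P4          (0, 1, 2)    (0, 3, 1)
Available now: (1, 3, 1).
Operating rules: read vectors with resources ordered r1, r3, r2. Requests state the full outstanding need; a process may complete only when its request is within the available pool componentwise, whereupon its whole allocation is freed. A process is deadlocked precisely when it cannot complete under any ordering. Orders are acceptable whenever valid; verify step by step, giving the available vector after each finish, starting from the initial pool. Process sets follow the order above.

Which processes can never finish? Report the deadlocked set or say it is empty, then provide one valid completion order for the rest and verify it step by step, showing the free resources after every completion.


Deadlocked set: P5, P1 and P2.
Key observation: after P4, P8 the pool peaks at (2, 6, 3), and each blocked process is short somewhere: P5 on r3; P1 on r2; P2 on r1, r2.
One completion order for the rest: P4, P8. Walking it through:
  pool = (1, 3, 1)
  P4 needs (0, 3, 1) <= (1, 3, 1) -> finishes; pool += (0, 1, 2) = (1, 4, 3)
  P8 needs (1, 1, 3) <= (1, 4, 3) -> finishes; pool += (1, 2, 0) = (2, 6, 3)
None of the blocked processes ever fits:
  P5 cannot run: need (1, 7, 2) vs free (2, 6, 3) (insufficient r3)
  P1 cannot run: need (2, 2, 4) vs free (2, 6, 3) (insufficient r2)
  P2 cannot run: need (4, 2, 5) vs free (2, 6, 3) (insufficient r1 and r2)


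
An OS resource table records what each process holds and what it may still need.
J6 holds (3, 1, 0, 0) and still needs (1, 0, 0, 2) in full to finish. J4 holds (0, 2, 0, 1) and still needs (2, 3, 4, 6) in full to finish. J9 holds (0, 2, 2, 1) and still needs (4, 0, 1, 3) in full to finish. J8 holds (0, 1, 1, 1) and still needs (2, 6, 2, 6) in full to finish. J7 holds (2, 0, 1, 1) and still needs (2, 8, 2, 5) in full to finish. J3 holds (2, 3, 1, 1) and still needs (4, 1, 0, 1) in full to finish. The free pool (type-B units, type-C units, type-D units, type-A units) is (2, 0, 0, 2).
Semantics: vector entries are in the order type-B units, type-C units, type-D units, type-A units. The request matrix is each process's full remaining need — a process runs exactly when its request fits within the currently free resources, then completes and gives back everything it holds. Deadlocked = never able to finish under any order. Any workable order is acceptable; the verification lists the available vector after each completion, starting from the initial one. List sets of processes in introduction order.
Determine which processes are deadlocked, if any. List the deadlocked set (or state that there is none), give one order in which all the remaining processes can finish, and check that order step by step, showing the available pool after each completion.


Deadlocked set: J4, J8 and J7.
Key observation: no order helps: past J6, J3, J9, the free pool tops out at (7, 6, 3, 4), below what each blocked process needs in type-A units.
A valid finishing order for the others: J6, J3, J9. Verifying each step:
  pool = (2, 0, 0, 2)
  J6 needs (1, 0, 0, 2) <= (2, 0, 0, 2) -> finishes; pool += (3, 1, 0, 0) = (5, 1, 0, 2)
  J3 needs (4, 1, 0, 1) <= (5, 1, 0, 2) -> finishes; pool += (2, 3, 1, 1) = (7, 4, 1, 3)
  J9 needs (4, 0, 1, 3) <= (7, 4, 1, 3) -> finishes; pool += (0, 2, 2, 1) = (7, 6, 3, 4)
The stuck group stays short no matter what:
  J4 cannot run: need (2, 3, 4, 6) vs free (7, 6, 3, 4) (insufficient type-D units and type-A units)
  J8 cannot run: need (2, 6, 2, 6) vs free (7, 6, 3, 4) (insufficient type-A units)
  J7 cannot run: need (2, 8, 2, 5) vs free (7, 6, 3, 4) (insufficient type-C units and type-A units)


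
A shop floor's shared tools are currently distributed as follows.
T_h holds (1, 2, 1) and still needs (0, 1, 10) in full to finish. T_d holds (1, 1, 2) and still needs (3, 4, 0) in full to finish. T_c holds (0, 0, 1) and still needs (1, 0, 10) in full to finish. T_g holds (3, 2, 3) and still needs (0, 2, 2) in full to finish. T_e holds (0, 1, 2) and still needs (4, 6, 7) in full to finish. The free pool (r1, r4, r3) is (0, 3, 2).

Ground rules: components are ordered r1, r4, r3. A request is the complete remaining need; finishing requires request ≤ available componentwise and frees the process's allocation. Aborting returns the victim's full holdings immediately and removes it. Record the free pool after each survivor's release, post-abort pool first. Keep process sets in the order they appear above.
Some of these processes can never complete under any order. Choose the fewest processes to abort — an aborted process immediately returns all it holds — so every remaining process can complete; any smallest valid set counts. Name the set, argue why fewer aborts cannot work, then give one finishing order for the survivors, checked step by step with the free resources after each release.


The answer: abort T_c.
Key observation: before aborting T_c, T_h was permanently blocked — no order could ever run it; afterwards it completes at step 4.
No smaller set exists: with zero aborts the deadlock remains.
Survivors finish in the order: T_g, T_d, T_e, T_h. Step-by-step check (pool after the aborts first):
  pool = (0, 3, 3)
  T_g: need (0, 2, 2) fits (0, 3, 3); releases (3, 2, 3), pool now (3, 5, 6)
  T_d: need (3, 4, 0) fits (3, 5, 6); releases (1, 1, 2), pool now (4, 6, 8)
  T_e: need (4, 6, 7) fits (4, 6, 8); releases (0, 1, 2), pool now (4, 7, 10)
  T_h: need (0, 1, 10) fits (4, 7, 10); releases (1, 2, 1), pool now (5, 9, 11)


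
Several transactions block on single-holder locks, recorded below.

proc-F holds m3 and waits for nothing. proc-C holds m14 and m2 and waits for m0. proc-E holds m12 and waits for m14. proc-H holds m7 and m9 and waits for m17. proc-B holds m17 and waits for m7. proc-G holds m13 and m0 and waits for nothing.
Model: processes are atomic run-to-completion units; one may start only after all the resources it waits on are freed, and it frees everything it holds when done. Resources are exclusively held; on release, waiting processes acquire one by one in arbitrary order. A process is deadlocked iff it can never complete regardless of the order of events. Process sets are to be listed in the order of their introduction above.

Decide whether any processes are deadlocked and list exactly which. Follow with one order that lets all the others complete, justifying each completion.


The deadlocked set is proc-H and proc-B.
Key observation: proc-H -> proc-B -> proc-H is a circular wait — nothing in it can go first; no other process is dragged down with it.
The rest can finish in the order proc-F, proc-G, proc-C, proc-E.
Check, step by step:
  proc-F waits on nothing -> runs at once and releases m3
  proc-G waits on nothing -> runs at once and releases m13 and m0
  proc-C waits on m0 — all released -> runs and releases m14 and m2
  proc-E waits on m14 — all released -> runs and releases m12


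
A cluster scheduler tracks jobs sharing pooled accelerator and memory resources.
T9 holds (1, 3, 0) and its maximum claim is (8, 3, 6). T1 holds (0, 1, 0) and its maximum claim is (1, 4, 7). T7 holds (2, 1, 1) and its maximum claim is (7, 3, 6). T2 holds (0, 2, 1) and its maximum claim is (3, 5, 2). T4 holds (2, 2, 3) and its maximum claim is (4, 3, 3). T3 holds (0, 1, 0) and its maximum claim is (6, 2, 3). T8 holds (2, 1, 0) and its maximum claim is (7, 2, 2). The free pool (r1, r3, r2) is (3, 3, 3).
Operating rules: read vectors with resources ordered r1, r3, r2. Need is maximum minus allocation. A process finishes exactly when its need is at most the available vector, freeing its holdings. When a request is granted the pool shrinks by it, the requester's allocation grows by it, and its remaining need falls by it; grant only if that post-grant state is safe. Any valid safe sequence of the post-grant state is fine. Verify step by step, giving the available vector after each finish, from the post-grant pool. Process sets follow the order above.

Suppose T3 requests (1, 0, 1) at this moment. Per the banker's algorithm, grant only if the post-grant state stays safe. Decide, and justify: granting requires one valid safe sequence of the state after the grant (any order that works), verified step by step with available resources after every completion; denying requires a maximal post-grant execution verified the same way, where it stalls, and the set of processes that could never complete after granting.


DENY: after the grant no complete ordering would exist.
Key observation: after T4, T2 the pool peaks at (4, 7, 6), and each blocked process is short somewhere: T9 on r1; T1 on r2; T7 on r1; T3 on r1; T8 on r1.
After a pretend grant, a maximal execution: T4, T2 — then nothing else fits. Check, step by step:
  pool = (2, 3, 2)
  T4: need (2, 1, 0) fits (2, 3, 2); releases (2, 2, 3), pool now (4, 5, 5)
  T2: need (3, 3, 1) fits (4, 5, 5); releases (0, 2, 1), pool now (4, 7, 6)
  T9 still needs (7, 0, 6) but only (4, 7, 6) is free — short on r1
  T1 still needs (1, 3, 7) but only (4, 7, 6) is free — short on r2
  T7 still needs (5, 2, 5) but only (4, 7, 6) is free — short on r1
  T3 still needs (5, 1, 2) but only (4, 7, 6) is free — short on r1
  T8 still needs (5, 1, 2) but only (4, 7, 6) is free — short on r1
Post-grant, the permanently blocked set is T9, T1, T7, T3 and T8.


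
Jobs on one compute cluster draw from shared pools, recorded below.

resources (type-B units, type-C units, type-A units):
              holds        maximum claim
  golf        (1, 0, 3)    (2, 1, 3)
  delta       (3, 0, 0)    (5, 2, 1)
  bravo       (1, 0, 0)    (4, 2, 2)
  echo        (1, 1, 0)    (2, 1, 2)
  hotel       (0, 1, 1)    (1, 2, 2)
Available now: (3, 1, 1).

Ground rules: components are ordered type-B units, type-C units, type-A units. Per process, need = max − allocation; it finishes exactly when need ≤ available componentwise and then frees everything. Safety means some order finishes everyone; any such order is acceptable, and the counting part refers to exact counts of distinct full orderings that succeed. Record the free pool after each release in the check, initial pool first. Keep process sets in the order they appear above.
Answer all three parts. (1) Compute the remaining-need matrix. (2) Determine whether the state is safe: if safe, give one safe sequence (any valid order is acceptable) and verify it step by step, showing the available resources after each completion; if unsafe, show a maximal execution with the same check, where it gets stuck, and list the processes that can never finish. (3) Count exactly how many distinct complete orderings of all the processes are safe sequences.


(1) Need matrix, components ordered type-B units, type-C units, type-A units:
  golf: (1, 1, 0)
  delta: (2, 2, 1)
  bravo: (3, 2, 2)
  echo: (1, 0, 2)
  hotel: (1, 1, 1)
(2) SAFE. One safe sequence: hotel, golf, echo, delta, bravo.
Key observation: the first exact fit in this order is hotel — it needs (1, 1, 1) with (3, 1, 1) free, meeting a requested resource to the last unit.
Step-by-step check:
  pool = (3, 1, 1)
  hotel needs (1, 1, 1) <= (3, 1, 1) -> finishes; pool += (0, 1, 1) = (3, 2, 2)
  golf needs (1, 1, 0) <= (3, 2, 2) -> finishes; pool += (1, 0, 3) = (4, 2, 5)
  echo needs (1, 0, 2) <= (4, 2, 5) -> finishes; pool += (1, 1, 0) = (5, 3, 5)
  delta needs (2, 2, 1) <= (5, 3, 5) -> finishes; pool += (3, 0, 0) = (8, 3, 5)
  bravo needs (3, 2, 2) <= (8, 3, 5) -> finishes; pool += (1, 0, 0) = (9, 3, 5)
(3) The exact count: 36 of the possible complete orderings are safe sequences.
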